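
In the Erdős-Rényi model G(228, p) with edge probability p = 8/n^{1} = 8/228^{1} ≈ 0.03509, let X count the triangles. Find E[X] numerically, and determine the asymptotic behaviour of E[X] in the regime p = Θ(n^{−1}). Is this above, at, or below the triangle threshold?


Number of potential triangles: C(228, 3) = 1949476.
Each occurs with probability p³ ≈ (0.03509)³ ≈ 4.319818e-05.
By linearity: E[X] = C(228, 3)·p³ ≈ 1949476 · 4.319818e-05 ≈ 84.2138.
Here α = 1, so p = 8/n is exactly at the triangle threshold p ~ 1/n. Asymptotically E[X] → c³/6 = 8³/6 = 256/3 ≈ 85.3333, a bounded constant. In this regime the triangle count is asymptotically Poisson(c³/6).

E[X] ≈ 84.2138; in regime p = Θ(1/n^{1}) E[X] stays bounded (at the triangle threshold p ~ 1/n).


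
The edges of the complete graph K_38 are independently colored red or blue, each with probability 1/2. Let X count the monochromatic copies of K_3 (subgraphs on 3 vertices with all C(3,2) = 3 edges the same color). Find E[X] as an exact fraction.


Let X = Σ_S X_S over the C(38, 3) = 8436 subsets S of size 3, where X_S = 1 if the K_3 on S is monochromatic.
For a fixed S, the K_3 on S has C(3, 2) = 3 edges. P[all 3 edges red] = (1/2)^3, and likewise for blue, so P[monochromatic] = 2·(1/2)^3 = 2^{1 − 3} = 1/4.
By linearity of expectation: E[X] = C(38, 3) · 2^{1 − 3} = 8436 · 1/4 = 2109.
Numerically: E[X] ≈ 2109.00000.

E[X] = C(38,3)·2^(1−C(3,2)) = 2109 ≈ 2109.00000.


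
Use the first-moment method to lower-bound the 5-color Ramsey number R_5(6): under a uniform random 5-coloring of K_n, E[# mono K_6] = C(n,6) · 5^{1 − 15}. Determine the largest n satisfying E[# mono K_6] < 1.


We need C(n, 6) · 5^{1 − 15} < 1, i.e. C(n, 6) < 5^{15 − 1} = 6103515625.
Check values of n near the boundary:
  n = 126: C(126, 6) = 4925156775; 4925156775 < 6103515625? YES
  n = 127: C(127, 6) = 5169379425; 5169379425 < 6103515625? YES
  n = 128: C(128, 6) = 5423611200; 5423611200 < 6103515625? YES
  n = 129: C(129, 6) = 5688177600; 5688177600 < 6103515625? YES
  n = 130: C(130, 6) = 5963412000; 5963412000 < 6103515625? YES
  n = 131: C(131, 6) = 6249655776; 6249655776 < 6103515625? NO
  n = 132: C(132, 6) = 6547258432; 6547258432 < 6103515625? NO
The largest n with C(n, 6) < 6103515625 is n = 130 (where E[X] = 47707296/48828125 ≈ 0.977045). Hence R_5(6) > 130, i.e. R_5(6) ≥ 131.

Largest n = 130; hence R_5(6) > 130.


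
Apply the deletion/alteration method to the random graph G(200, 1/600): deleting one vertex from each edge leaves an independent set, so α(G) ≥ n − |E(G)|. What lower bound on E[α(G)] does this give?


E[|E(G)|] = C(200, 2)·p = 19900 · (1/600) = 199/6.
E[α(G)] ≥ n − E[|E(G)|] = 200 − 199/6 = 1001/6.
Numerically: ≈ 166.833333.
(This is only a lower bound; the true E[α(G)] may be larger.)

E[α(G)] ≥ 1001/6 ≈ 166.833333.


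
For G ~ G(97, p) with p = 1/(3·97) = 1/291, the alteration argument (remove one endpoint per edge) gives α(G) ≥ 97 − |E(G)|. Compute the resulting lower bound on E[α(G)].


E[|E(G)|] = C(97, 2)·p = 4656 · (1/291) = 16.
E[α(G)] ≥ n − E[|E(G)|] = 97 − 16 = 81.
Numerically: ≈ 81.000000.
(This is only a lower bound; the true E[α(G)] may be larger.)

E[α(G)] ≥ 81 ≈ 81.000000.


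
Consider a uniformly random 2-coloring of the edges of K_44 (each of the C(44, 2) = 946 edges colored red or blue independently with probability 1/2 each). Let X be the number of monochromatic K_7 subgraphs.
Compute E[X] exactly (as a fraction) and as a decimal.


Let X = Σ_S X_S over the C(44, 7) = 38320568 subsets S of size 7, where X_S = 1 if the K_7 on S is monochromatic.
For a fixed S, the K_7 on S has C(7, 2) = 21 edges. P[all 21 edges red] = (1/2)^21, and likewise for blue, so P[monochromatic] = 2·(1/2)^21 = 2^{1 − 21} = 1/1048576.
By linearity: E[X] = C(44, 7) · 2^{1 − 21} = 38320568 · 1/1048576 = 4790071/131072.
Numerically: E[X] ≈ 36.5453.

E[X] = C(44,7)·2^(1−C(7,2)) = 4790071/131072 ≈ 36.5453.


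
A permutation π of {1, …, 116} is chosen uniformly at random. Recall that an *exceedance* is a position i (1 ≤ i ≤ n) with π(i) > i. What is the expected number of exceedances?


Write X = Σ_{i=1}^{116} X_i, where X_i = 1_{π(i) > i}.
For each fixed i, π(i) is uniform over {1, …, 116} (marginal of a uniform permutation), so P[π(i) > i] = (n − i)/n. Summing: Σ_{i=1}^{116} (n − i)/n = (0 + 1 + … + 115)/116 = 116(116 − 1)/(2·116) = (116 − 1)/2.
Hence E[X] = Σ_{i=1}^{116} (116 − i)/116 = 115/2 ≈ 57.50000.

E[X] = 115/2 = 57.50000.


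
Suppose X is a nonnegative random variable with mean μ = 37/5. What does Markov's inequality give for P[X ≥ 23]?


μ = E[X] = 37/5, a = 23.
Markov: P[X ≥ 23] ≤ μ/a = (37/5)/23 = 37/115.
Numerically: ≈ 0.321739.
(Since a = 23 > μ = 7.400000, the bound 37/115 is < 1 and informative.)

P[X ≥ 23] ≤ 37/115 ≈ 0.321739.


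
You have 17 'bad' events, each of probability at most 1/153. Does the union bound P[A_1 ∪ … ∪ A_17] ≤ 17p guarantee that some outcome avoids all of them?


Union bound: P[∪_{i=1}^{17} A_i] ≤ Σ_i P[A_i] ≤ 17·p = 17·(1/153) = 1/9.
Numerically: 1/9 ≈ 0.111.
Is 1/9 < 1? YES.
Since P[∪ A_i] ≤ 1/9 < 1, the complement has P[∩ A_i^c] ≥ 1 − 1/9 = 8/9 > 0, so some outcome avoids every A_i.

17·p = 1/9 ≈ 0.111; existence CERTIFIED by the union bound.


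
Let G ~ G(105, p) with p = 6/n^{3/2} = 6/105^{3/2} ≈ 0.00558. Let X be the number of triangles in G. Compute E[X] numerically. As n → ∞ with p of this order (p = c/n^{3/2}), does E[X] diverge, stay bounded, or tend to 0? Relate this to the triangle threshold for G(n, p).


Number of potential triangles: C(105, 3) = 187460.
Each occurs with probability p³ ≈ (0.00558)³ ≈ 1.73421e-07.
By linearity: E[X] = C(105, 3)·p³ ≈ 187460 · 1.73421e-07 ≈ 0.033.
Since α = 3/2 > 1, p = c/n^{3/2} = o(1/n) is below the triangle threshold p ~ 1/n. Asymptotically E[X] ~ (c³/6)·n^{3(1−α)} = (6³/6)·n^{-1.5} → 0, so by Markov's inequality G has no triangles w.h.p.

E[X] ≈ 0.033; in regime p = Θ(1/n^{3/2}) E[X] tends to 0 (below the triangle threshold p ~ 1/n).


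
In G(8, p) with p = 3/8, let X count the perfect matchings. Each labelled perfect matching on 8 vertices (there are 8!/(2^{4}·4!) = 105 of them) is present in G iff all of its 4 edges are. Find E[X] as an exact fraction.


K_8 has 8!/(2^{4}·4!) = 105 labelled perfect matchings.
For each such perfect matching H, let X_H = 1 if all 4 edges of H are present in G. Then P[X_H = 1] = p^{4} = (3/8)^{4} = 81/4096.
By linearity of expectation: E[X] = Σ_H E[X_H] = 105 · p^{4} = 105 · 81/4096 = 8505/4096.
Numerically: E[X] ≈ 2.07642.

E[X] = 105 · (3/8)^{4} = 8505/4096 ≈ 2.07642.


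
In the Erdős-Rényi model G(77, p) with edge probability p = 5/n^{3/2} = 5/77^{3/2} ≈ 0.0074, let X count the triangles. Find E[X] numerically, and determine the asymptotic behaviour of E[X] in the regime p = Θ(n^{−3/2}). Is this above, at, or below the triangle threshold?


Number of potential triangles: C(77, 3) = 73150.
Each occurs with probability p³ ≈ (0.0074)³ ≈ 4.0523015e-07.
By linearity: E[X] = C(77, 3)·p³ ≈ 73150 · 4.0523015e-07 ≈ 0.02964.
Since α = 3/2 > 1, p = c/n^{3/2} = o(1/n) is below the triangle threshold p ~ 1/n. Asymptotically E[X] ~ (c³/6)·n^{3(1−α)} = (5³/6)·n^{-1.5} → 0, so by Markov's inequality G has no triangles w.h.p.

E[X] ≈ 0.02964; in regime p = Θ(1/n^{3/2}) E[X] tends to 0 (below the triangle threshold p ~ 1/n).


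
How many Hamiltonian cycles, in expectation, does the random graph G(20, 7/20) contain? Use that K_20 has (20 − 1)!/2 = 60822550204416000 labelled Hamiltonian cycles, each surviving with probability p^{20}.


K_20 has (20 − 1)!/2 = 60822550204416000 labelled Hamiltonian cycles.
For each such Hamiltonian cycle H, let X_H = 1 if all 20 edges of H are present in G. Then P[X_H = 1] = p^{20} = (7/20)^{20} = 79792266297612001/104857600000000000000000000.
By linearity: E[X] = Σ_H E[X_H] = 60822550204416000 · p^{20} = 60822550204416000 · 79792266297612001/104857600000000000000000000 = 1184855742873690605203907421/25600000000000000000.
Numerically: E[X] ≈ 4.63e+07.

E[X] = 60822550204416000 · (7/20)^{20} = 1184855742873690605203907421/25600000000000000000 ≈ 4.63e+07.


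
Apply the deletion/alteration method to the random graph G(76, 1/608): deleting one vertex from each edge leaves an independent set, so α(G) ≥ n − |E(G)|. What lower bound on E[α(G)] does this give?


E[|E(G)|] = C(76, 2)·p = 2850 · (1/608) = 75/16.
E[α(G)] ≥ n − E[|E(G)|] = 76 − 75/16 = 1141/16.
Numerically: ≈ 71.3125.
(This is only a lower bound; the true E[α(G)] may be larger.)

E[α(G)] ≥ 1141/16 ≈ 71.3125.


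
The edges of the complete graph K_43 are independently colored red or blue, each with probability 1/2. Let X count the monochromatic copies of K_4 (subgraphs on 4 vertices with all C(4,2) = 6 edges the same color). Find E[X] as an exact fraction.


Let X = Σ_S X_S over the C(43, 4) = 123410 subsets S of size 4, where X_S = 1 if the K_4 on S is monochromatic.
For a fixed S, the K_4 on S has C(4, 2) = 6 edges. P[all 6 edges red] = (1/2)^6, and likewise for blue, so P[monochromatic] = 2·(1/2)^6 = 2^{1 − 6} = 1/32.
By linearity: E[X] = C(43, 4) · 2^{1 − 6} = 123410 · 1/32 = 61705/16.
Numerically: E[X] ≈ 3856.5625.

E[X] = C(43,4)·2^(1−C(4,2)) = 61705/16 ≈ 3856.5625.


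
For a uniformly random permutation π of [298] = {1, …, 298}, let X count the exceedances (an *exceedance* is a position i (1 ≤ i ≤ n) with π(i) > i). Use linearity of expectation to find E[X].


Write X = Σ_{i=1}^{298} X_i, where X_i = 1_{π(i) > i}.
For each fixed i, π(i) is uniform over {1, …, 298} (marginal of a uniform permutation), so P[π(i) > i] = (n − i)/n. Summing: Σ_{i=1}^{298} (n − i)/n = (0 + 1 + … + 297)/298 = 298(298 − 1)/(2·298) = (298 − 1)/2.
Hence E[X] = Σ_{i=1}^{298} (298 − i)/298 = 297/2 ≈ 148.500000.

E[X] = 297/2 = 148.500000.


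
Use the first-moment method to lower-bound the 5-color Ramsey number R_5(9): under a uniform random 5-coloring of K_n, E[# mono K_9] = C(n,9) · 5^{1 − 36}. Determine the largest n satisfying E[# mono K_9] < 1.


We need C(n, 9) · 5^{1 − 36} < 1, i.e. C(n, 9) < 5^{36 − 1} = 2910383045673370361328125.
Check values of n near the boundary:
  n = 2165: C(2165, 9) = 2832220612024886803272630; 2832220612024886803272630 < 2910383045673370361328125? YES
  n = 2166: C(2166, 9) = 2844037944203015677277940; 2844037944203015677277940 < 2910383045673370361328125? YES
  n = 2167: C(2167, 9) = 2855899084841489792706810; 2855899084841489792706810 < 2910383045673370361328125? YES
  n = 2168: C(2168, 9) = 2867804175977929537095120; 2867804175977929537095120 < 2910383045673370361328125? YES
  n = 2169: C(2169, 9) = 2879753360044504243499683; 2879753360044504243499683 < 2910383045673370361328125? YES
  n = 2170: C(2170, 9) = 2891746779868845075610510; 2891746779868845075610510 < 2910383045673370361328125? YES
  n = 2171: C(2171, 9) = 2903784578674959601827205; 2903784578674959601827205 < 2910383045673370361328125? YES
  n = 2172: C(2172, 9) = 2915866900084148060642020; 2915866900084148060642020 < 2910383045673370361328125? NO
  n = 2173: C(2173, 9) = 2927993888115921319674265; 2927993888115921319674265 < 2910383045673370361328125? NO
  n = 2174: C(2174, 9) = 2940165687188920530702934; 2940165687188920530702934 < 2910383045673370361328125? NO
The largest n with C(n, 9) < 2910383045673370361328125 is n = 2171 (where E[X] = 580756915734991920365441/582076609134674072265625 ≈ 0.997733). Hence R_5(9) > 2171, i.e. R_5(9) ≥ 2172.

Largest n = 2171; hence R_5(9) > 2171.


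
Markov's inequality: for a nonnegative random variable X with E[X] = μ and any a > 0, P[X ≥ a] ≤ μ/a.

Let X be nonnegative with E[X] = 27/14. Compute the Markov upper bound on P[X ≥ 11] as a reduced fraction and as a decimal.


μ = E[X] = 27/14, a = 11.
Markov: P[X ≥ 11] ≤ μ/a = (27/14)/11 = 27/154.
Numerically: ≈ 0.175325.
(Since a = 11 > μ = 1.928571, the bound 27/154 is < 1 and informative.)

P[X ≥ 11] ≤ 27/154 ≈ 0.175325.


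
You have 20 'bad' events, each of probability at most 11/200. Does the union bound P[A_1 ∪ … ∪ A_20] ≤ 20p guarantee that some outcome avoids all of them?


Union bound: P[∪_{i=1}^{20} A_i] ≤ Σ_i P[A_i] ≤ 20·p = 20·(11/200) = 11/10.
Numerically: 11/10 ≈ 1.10000.
Is 11/10 < 1? NO.
Since the bound 11/10 is ≥ 1, the union bound is uninformative here; it does NOT by itself certify existence.

20·p = 11/10 ≈ 1.10000; existence NOT certified by the union bound.


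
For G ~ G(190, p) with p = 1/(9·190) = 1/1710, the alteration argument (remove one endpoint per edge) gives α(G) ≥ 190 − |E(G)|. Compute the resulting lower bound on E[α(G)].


E[|E(G)|] = C(190, 2)·p = 17955 · (1/1710) = 21/2.
E[α(G)] ≥ n − E[|E(G)|] = 190 − 21/2 = 359/2.
Numerically: ≈ 179.50000.
(This is only a lower bound; the true E[α(G)] may be larger.)

E[α(G)] ≥ 359/2 ≈ 179.50000.


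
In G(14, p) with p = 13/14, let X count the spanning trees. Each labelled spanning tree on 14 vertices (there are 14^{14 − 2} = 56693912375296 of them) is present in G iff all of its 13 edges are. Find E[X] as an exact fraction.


K_14 has 14^{14 − 2} = 56693912375296 labelled spanning trees.
For each such spanning tree H, let X_H = 1 if all 13 edges of H are present in G. Then P[X_H = 1] = p^{13} = (13/14)^{13} = 302875106592253/793714773254144.
Summing the indicators: E[X] = Σ_H E[X_H] = 56693912375296 · p^{13} = 56693912375296 · 302875106592253/793714773254144 = 302875106592253/14.
Numerically: E[X] ≈ 2.163e+13.

E[X] = 56693912375296 · (13/14)^{13} = 302875106592253/14 ≈ 2.163e+13.


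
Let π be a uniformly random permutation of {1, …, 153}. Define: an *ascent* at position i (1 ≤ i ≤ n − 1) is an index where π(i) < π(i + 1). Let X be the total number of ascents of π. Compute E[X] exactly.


Write X = Σ X_I over i = 1, …, 152, with X_I the indicator of one ascent.
There are 152 indicators.
For each fixed i, the pair (π(i), π(i+1)) is a uniformly random ordered pair of distinct values from {1, …, 153}; by symmetry P[π(i) < π(i+1)] = 1/2.
By linearity: E[X] = 152 · (1/2) = (153 − 1) · (1/2) = 76 ≈ 76.000000.

E[X] = 76 = 76.000000.


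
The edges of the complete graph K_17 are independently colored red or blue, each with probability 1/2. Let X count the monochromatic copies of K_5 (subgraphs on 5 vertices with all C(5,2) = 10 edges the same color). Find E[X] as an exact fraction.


Let X = Σ_S X_S over the C(17, 5) = 6188 subsets S of size 5, where X_S = 1 if the K_5 on S is monochromatic.
For a fixed S, the K_5 on S has C(5, 2) = 10 edges. P[all 10 edges red] = (1/2)^10, and likewise for blue, so P[monochromatic] = 2·(1/2)^10 = 2^{1 − 10} = 1/512.
By linearity: E[X] = C(17, 5) · 2^{1 − 10} = 6188 · 1/512 = 1547/128.
Numerically: E[X] ≈ 12.08594.

E[X] = C(17,5)·2^(1−C(5,2)) = 1547/128 ≈ 12.08594.


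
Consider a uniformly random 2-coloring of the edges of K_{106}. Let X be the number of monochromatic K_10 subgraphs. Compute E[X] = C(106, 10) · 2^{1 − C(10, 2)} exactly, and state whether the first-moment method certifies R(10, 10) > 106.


E[X] = C(106, 10) · 2^{1 − 45} = 31853506369685 · 2^{−44} = 31853506369685/17592186044416.
As a reduced fraction: E[X] = 31853506369685/17592186044416 ≈ 1.811.
Is E[X] < 1? NO.
Since E[X] ≥ 1, the first-moment bound is inconclusive at n = 106; it does NOT by itself certify R(10, 10) > 106.

E[X] = 31853506369685/17592186044416 ≈ 1.811; E[X] ≥ 1; first-moment method inconclusive here.


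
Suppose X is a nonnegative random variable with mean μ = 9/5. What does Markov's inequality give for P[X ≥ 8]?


μ = E[X] = 9/5, a = 8.
Markov: P[X ≥ 8] ≤ μ/a = (9/5)/8 = 9/40.
Numerically: ≈ 0.2250.
(Since a = 8 > μ = 1.8000, the bound 9/40 is < 1 and informative.)

P[X ≥ 8] ≤ 9/40 ≈ 0.2250.


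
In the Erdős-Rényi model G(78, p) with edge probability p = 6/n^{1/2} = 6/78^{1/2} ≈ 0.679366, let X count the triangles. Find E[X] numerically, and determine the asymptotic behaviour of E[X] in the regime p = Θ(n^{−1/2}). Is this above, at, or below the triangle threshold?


Number of potential triangles: C(78, 3) = 76076.
Each occurs with probability p³ ≈ (0.679366)³ ≈ 3.13553640e-01.
By linearity: E[X] = C(78, 3)·p³ ≈ 76076 · 3.13553640e-01 ≈ 23853.906734.
Since α = 1/2 < 1, p = c/n^{1/2} ≫ 1/n is above the triangle threshold p ~ 1/n. Asymptotically E[X] ~ (c³/6)·n^{3(1−α)} = (6³/6)·n^{1.5} → ∞; triangles are abundant w.h.p.

E[X] ≈ 23853.906734; in regime p = Θ(1/n^{1/2}) E[X] diverges (above the triangle threshold p ~ 1/n).


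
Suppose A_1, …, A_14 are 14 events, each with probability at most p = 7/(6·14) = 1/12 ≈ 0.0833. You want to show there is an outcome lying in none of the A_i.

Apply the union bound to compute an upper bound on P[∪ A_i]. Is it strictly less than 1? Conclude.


Union bound: P[∪_{i=1}^{14} A_i] ≤ Σ_i P[A_i] ≤ 14·p = 14·(1/12) = 7/6.
Numerically: 7/6 ≈ 1.1667.
Is 7/6 < 1? NO.
Since the bound 7/6 is ≥ 1, the union bound is uninformative here; it does NOT by itself certify existence.

14·p = 7/6 ≈ 1.1667; existence NOT certified by the union bound.


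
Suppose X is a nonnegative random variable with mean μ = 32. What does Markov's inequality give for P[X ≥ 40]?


μ = E[X] = 32, a = 40.
Markov: P[X ≥ 40] ≤ μ/a = (32)/40 = 4/5.
Numerically: ≈ 0.800.
(Since a = 40 > μ = 32.000, the bound 4/5 is < 1 and informative.)

P[X ≥ 40] ≤ 4/5 ≈ 0.800.


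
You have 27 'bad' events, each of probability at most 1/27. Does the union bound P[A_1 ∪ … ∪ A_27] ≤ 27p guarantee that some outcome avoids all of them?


Union bound: P[∪_{i=1}^{27} A_i] ≤ Σ_i P[A_i] ≤ 27·p = 27·(1/27) = 1.
Numerically: 1 ≈ 1.000000.
Is 1 < 1? NO.
Since the bound 1 is ≥ 1, the union bound is uninformative here; it does NOT by itself certify existence.

27·p = 1 ≈ 1.000000; existence NOT certified by the union bound.


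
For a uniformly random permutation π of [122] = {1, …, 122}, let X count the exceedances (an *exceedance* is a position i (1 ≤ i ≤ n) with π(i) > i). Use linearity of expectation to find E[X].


Write X = Σ_{i=1}^{122} X_i, where X_i = 1_{π(i) > i}.
For each fixed i, π(i) is uniform over {1, …, 122} (marginal of a uniform permutation), so P[π(i) > i] = (n − i)/n. Summing: Σ_{i=1}^{122} (n − i)/n = (0 + 1 + … + 121)/122 = 122(122 − 1)/(2·122) = (122 − 1)/2.
Hence E[X] = Σ_{i=1}^{122} (122 − i)/122 = 121/2 ≈ 60.500000.

E[X] = 121/2 = 60.500000.


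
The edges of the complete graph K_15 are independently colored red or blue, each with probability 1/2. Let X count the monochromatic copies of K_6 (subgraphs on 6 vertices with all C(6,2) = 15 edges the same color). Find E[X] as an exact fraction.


Let X = Σ_S X_S over the C(15, 6) = 5005 subsets S of size 6, where X_S = 1 if the K_6 on S is monochromatic.
For a fixed S, the K_6 on S has C(6, 2) = 15 edges. P[all 15 edges red] = (1/2)^15, and likewise for blue, so P[monochromatic] = 2·(1/2)^15 = 2^{1 − 15} = 1/16384.
By linearity of expectation: E[X] = C(15, 6) · 2^{1 − 15} = 5005 · 1/16384 = 5005/16384.
Numerically: E[X] ≈ 0.30548.

E[X] = C(15,6)·2^(1−C(6,2)) = 5005/16384 ≈ 0.30548.


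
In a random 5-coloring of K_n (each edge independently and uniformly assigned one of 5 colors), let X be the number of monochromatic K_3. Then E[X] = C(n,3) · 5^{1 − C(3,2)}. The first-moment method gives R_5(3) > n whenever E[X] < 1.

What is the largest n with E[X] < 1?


We need C(n, 3) · 5^{1 − 3} < 1, i.e. C(n, 3) < 5^{3 − 1} = 25.
Check values of n near the boundary:
  n = 3: C(3, 3) = 1; 1 < 25? YES
  n = 4: C(4, 3) = 4; 4 < 25? YES
  n = 5: C(5, 3) = 10; 10 < 25? YES
  n = 6: C(6, 3) = 20; 20 < 25? YES
  n = 7: C(7, 3) = 35; 35 < 25? NO
The largest n with C(n, 3) < 25 is n = 6 (where E[X] = 4/5 ≈ 0.80000). Hence R_5(3) > 6, i.e. R_5(3) ≥ 7.

Largest n = 6; hence R_5(3) > 6.


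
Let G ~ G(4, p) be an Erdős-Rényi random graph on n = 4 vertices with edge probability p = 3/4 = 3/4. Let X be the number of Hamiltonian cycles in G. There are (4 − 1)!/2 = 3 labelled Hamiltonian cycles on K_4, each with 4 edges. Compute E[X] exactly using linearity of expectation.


K_4 has (4 − 1)!/2 = 3 labelled Hamiltonian cycles.
For each such Hamiltonian cycle H, let X_H = 1 if all 4 edges of H are present in G. Then P[X_H = 1] = p^{4} = (3/4)^{4} = 81/256.
Summing the indicators: E[X] = Σ_H E[X_H] = 3 · p^{4} = 3 · 81/256 = 243/256.
Numerically: E[X] ≈ 0.949219.

E[X] = 3 · (3/4)^{4} = 243/256 ≈ 0.949219.


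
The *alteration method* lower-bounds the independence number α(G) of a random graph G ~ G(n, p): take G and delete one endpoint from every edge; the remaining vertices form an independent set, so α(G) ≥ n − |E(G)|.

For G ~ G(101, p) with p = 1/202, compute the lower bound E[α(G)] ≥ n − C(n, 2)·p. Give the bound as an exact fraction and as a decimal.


E[|E(G)|] = C(101, 2)·p = 5050 · (1/202) = 25.
E[α(G)] ≥ n − E[|E(G)|] = 101 − 25 = 76.
Numerically: ≈ 76.000.
(This is only a lower bound; the true E[α(G)] may be larger.)

E[α(G)] ≥ 76 ≈ 76.000.


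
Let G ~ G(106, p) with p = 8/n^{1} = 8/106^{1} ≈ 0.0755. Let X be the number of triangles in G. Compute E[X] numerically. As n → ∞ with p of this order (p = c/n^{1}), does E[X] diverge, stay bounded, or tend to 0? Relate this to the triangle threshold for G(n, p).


Number of potential triangles: C(106, 3) = 192920.
Each occurs with probability p³ ≈ (0.0755)³ ≈ 4.29885e-04.
By linearity: E[X] = C(106, 3)·p³ ≈ 192920 · 4.29885e-04 ≈ 82.933.
Here α = 1, so p = 8/n is exactly at the triangle threshold p ~ 1/n. Asymptotically E[X] → c³/6 = 8³/6 = 256/3 ≈ 85.333, a bounded constant. In this regime the triangle count is asymptotically Poisson(c³/6).

E[X] ≈ 82.933; in regime p = Θ(1/n^{1}) E[X] stays bounded (at the triangle threshold p ~ 1/n).


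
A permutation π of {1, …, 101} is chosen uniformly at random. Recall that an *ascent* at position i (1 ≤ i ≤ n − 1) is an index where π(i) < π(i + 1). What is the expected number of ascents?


Write X = Σ X_I over i = 1, …, 100, with X_I the indicator of one ascent.
There are 100 indicators.
For each fixed i, the pair (π(i), π(i+1)) is a uniformly random ordered pair of distinct values from {1, …, 101}; by symmetry P[π(i) < π(i+1)] = 1/2.
By linearity: E[X] = 100 · (1/2) = (101 − 1) · (1/2) = 50 ≈ 50.000000.

E[X] = 50 = 50.000000.


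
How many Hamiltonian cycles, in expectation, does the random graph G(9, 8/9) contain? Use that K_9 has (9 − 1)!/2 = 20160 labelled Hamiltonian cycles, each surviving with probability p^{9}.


K_9 has (9 − 1)!/2 = 20160 labelled Hamiltonian cycles.
For each such Hamiltonian cycle H, let X_H = 1 if all 9 edges of H are present in G. Then P[X_H = 1] = p^{9} = (8/9)^{9} = 134217728/387420489.
By linearity: E[X] = Σ_H E[X_H] = 20160 · p^{9} = 20160 · 134217728/387420489 = 300647710720/43046721.
Numerically: E[X] ≈ 6.98e+03.

E[X] = 20160 · (8/9)^{9} = 300647710720/43046721 ≈ 6.98e+03.


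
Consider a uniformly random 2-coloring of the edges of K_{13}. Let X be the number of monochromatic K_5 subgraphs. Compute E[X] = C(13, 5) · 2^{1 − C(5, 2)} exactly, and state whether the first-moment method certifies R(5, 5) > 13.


E[X] = C(13, 5) · 2^{1 − 10} = 1287 · 2^{−9} = 1287/512.
As a reduced fraction: E[X] = 1287/512 ≈ 2.51367.
Is E[X] < 1? NO.
Since E[X] ≥ 1, the first-moment bound is inconclusive at n = 13; it does NOT by itself certify R(5, 5) > 13.

E[X] = 1287/512 ≈ 2.51367; E[X] ≥ 1; first-moment method inconclusive here.


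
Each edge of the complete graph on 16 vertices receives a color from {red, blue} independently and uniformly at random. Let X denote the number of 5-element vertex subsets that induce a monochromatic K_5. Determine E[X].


Let X = Σ_S X_S over the C(16, 5) = 4368 subsets S of size 5, where X_S = 1 if the K_5 on S is monochromatic.
For a fixed S, the K_5 on S has C(5, 2) = 10 edges. P[all 10 edges red] = (1/2)^10, and likewise for blue, so P[monochromatic] = 2·(1/2)^10 = 2^{1 − 10} = 1/512.
By linearity: E[X] = C(16, 5) · 2^{1 − 10} = 4368 · 1/512 = 273/32.
Numerically: E[X] ≈ 8.531250.

E[X] = C(16,5)·2^(1−C(5,2)) = 273/32 ≈ 8.531250.


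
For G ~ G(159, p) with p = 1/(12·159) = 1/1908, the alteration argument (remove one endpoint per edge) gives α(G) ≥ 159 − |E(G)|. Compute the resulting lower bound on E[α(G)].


E[|E(G)|] = C(159, 2)·p = 12561 · (1/1908) = 79/12.
E[α(G)] ≥ n − E[|E(G)|] = 159 − 79/12 = 1829/12.
Numerically: ≈ 152.41667.
(This is only a lower bound; the true E[α(G)] may be larger.)

E[α(G)] ≥ 1829/12 ≈ 152.41667.


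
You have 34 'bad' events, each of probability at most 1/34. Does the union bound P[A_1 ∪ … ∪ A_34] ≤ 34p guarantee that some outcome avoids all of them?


Union bound: P[∪_{i=1}^{34} A_i] ≤ Σ_i P[A_i] ≤ 34·p = 34·(1/34) = 1.
Numerically: 1 ≈ 1.0000000.
Is 1 < 1? NO.
Since the bound 1 is ≥ 1, the union bound is uninformative here; it does NOT by itself certify existence.

34·p = 1 ≈ 1.0000000; existence NOT certified by the union bound.


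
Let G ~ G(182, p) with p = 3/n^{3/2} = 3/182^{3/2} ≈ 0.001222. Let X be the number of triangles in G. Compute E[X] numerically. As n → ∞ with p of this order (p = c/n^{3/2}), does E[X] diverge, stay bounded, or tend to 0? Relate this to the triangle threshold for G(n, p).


Number of potential triangles: C(182, 3) = 988260.
Each occurs with probability p³ ≈ (0.001222)³ ≈ 1.824074e-09.
By linearity: E[X] = C(182, 3)·p³ ≈ 988260 · 1.824074e-09 ≈ 0.0018.
Since α = 3/2 > 1, p = c/n^{3/2} = o(1/n) is below the triangle threshold p ~ 1/n. Asymptotically E[X] ~ (c³/6)·n^{3(1−α)} = (3³/6)·n^{-1.5} → 0, so by Markov's inequality G has no triangles w.h.p.

E[X] ≈ 0.0018; in regime p = Θ(1/n^{3/2}) E[X] tends to 0 (below the triangle threshold p ~ 1/n).


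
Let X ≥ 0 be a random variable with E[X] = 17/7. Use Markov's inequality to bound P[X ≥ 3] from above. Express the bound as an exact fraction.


μ = E[X] = 17/7, a = 3.
Markov: P[X ≥ 3] ≤ μ/a = (17/7)/3 = 17/21.
Numerically: ≈ 0.809524.
(Since a = 3 > μ = 2.428571, the bound 17/21 is < 1 and informative.)

P[X ≥ 3] ≤ 17/21 ≈ 0.809524.


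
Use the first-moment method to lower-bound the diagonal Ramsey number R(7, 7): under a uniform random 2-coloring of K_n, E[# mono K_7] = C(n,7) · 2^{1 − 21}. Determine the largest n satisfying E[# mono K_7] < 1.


We need C(n, 7) · 2^{1 − 21} < 1, i.e. C(n, 7) < 2^{21 − 1} = 1048576.
Check values of n near the boundary:
  n = 21: C(21, 7) = 116280; 116280 < 1048576? YES
  n = 22: C(22, 7) = 170544; 170544 < 1048576? YES
  n = 23: C(23, 7) = 245157; 245157 < 1048576? YES
  n = 24: C(24, 7) = 346104; 346104 < 1048576? YES
  n = 25: C(25, 7) = 480700; 480700 < 1048576? YES
  n = 26: C(26, 7) = 657800; 657800 < 1048576? YES
  n = 27: C(27, 7) = 888030; 888030 < 1048576? YES
  n = 28: C(28, 7) = 1184040; 1184040 < 1048576? NO
  n = 29: C(29, 7) = 1560780; 1560780 < 1048576? NO
  n = 30: C(30, 7) = 2035800; 2035800 < 1048576? NO
The largest n with C(n, 7) < 1048576 is n = 27 (where E[X] = 444015/524288 ≈ 0.8469). Hence R(7, 7) > 27, i.e. R(7, 7) ≥ 28.

Largest n = 27; hence R(7, 7) > 27.


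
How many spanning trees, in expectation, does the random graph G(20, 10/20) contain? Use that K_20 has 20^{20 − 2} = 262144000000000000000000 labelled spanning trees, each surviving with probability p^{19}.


K_20 has 20^{20 − 2} = 262144000000000000000000 labelled spanning trees.
For each such spanning tree H, let X_H = 1 if all 19 edges of H are present in G. Then P[X_H = 1] = p^{19} = (1/2)^{19} = 1/524288.
By linearity: E[X] = Σ_H E[X_H] = 262144000000000000000000 · p^{19} = 262144000000000000000000 · 1/524288 = 500000000000000000.
Numerically: E[X] ≈ 5e+17.

E[X] = 262144000000000000000000 · (1/2)^{19} = 500000000000000000 ≈ 5e+17.


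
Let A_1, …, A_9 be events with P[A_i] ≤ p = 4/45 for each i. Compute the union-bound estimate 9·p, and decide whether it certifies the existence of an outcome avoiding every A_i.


Union bound: P[∪_{i=1}^{9} A_i] ≤ Σ_i P[A_i] ≤ 9·p = 9·(4/45) = 4/5.
Numerically: 4/5 ≈ 0.8000.
Is 4/5 < 1? YES.
Since P[∪ A_i] ≤ 4/5 < 1, the complement has P[∩ A_i^c] ≥ 1 − 4/5 = 1/5 > 0, so some outcome avoids every A_i.

9·p = 4/5 ≈ 0.8000; existence CERTIFIED by the union bound.


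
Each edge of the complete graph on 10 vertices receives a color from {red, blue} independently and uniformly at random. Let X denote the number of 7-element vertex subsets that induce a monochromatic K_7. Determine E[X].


Let X = Σ_S X_S over the C(10, 7) = 120 subsets S of size 7, where X_S = 1 if the K_7 on S is monochromatic.
For a fixed S, the K_7 on S has C(7, 2) = 21 edges. P[all 21 edges red] = (1/2)^21, and likewise for blue, so P[monochromatic] = 2·(1/2)^21 = 2^{1 − 21} = 1/1048576.
By linearity: E[X] = C(10, 7) · 2^{1 − 21} = 120 · 1/1048576 = 15/131072.
Numerically: E[X] ≈ 0.00011.

E[X] = C(10,7)·2^(1−C(7,2)) = 15/131072 ≈ 0.00011.


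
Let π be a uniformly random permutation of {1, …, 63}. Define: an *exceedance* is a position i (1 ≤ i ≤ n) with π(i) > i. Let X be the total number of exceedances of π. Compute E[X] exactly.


Write X = Σ_{i=1}^{63} X_i, where X_i = 1_{π(i) > i}.
For each fixed i, π(i) is uniform over {1, …, 63} (marginal of a uniform permutation), so P[π(i) > i] = (n − i)/n. Summing: Σ_{i=1}^{63} (n − i)/n = (0 + 1 + … + 62)/63 = 63(63 − 1)/(2·63) = (63 − 1)/2.
Hence E[X] = Σ_{i=1}^{63} (63 − i)/63 = 31 ≈ 31.00000.

E[X] = 31 = 31.00000.


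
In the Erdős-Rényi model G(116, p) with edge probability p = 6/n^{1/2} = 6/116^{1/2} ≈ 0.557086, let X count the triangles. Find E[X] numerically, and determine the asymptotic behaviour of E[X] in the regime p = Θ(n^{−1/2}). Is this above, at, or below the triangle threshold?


Number of potential triangles: C(116, 3) = 253460.
Each occurs with probability p³ ≈ (0.557086)³ ≈ 1.72888763e-01.
By linearity: E[X] = C(116, 3)·p³ ≈ 253460 · 1.72888763e-01 ≈ 43820.385903.
Since α = 1/2 < 1, p = c/n^{1/2} ≫ 1/n is above the triangle threshold p ~ 1/n. Asymptotically E[X] ~ (c³/6)·n^{3(1−α)} = (6³/6)·n^{1.5} → ∞; triangles are abundant w.h.p.

E[X] ≈ 43820.385903; in regime p = Θ(1/n^{1/2}) E[X] diverges (above the triangle threshold p ~ 1/n).


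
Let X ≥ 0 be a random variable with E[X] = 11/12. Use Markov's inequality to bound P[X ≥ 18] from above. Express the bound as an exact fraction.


μ = E[X] = 11/12, a = 18.
Markov: P[X ≥ 18] ≤ μ/a = (11/12)/18 = 11/216.
Numerically: ≈ 0.051.
(Since a = 18 > μ = 0.917, the bound 11/216 is < 1 and informative.)

P[X ≥ 18] ≤ 11/216 ≈ 0.051.


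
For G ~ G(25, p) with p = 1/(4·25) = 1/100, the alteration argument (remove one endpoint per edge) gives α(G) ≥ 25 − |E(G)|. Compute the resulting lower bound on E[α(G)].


E[|E(G)|] = C(25, 2)·p = 300 · (1/100) = 3.
E[α(G)] ≥ n − E[|E(G)|] = 25 − 3 = 22.
Numerically: ≈ 22.000.
(This is only a lower bound; the true E[α(G)] may be larger.)

E[α(G)] ≥ 22 ≈ 22.000.


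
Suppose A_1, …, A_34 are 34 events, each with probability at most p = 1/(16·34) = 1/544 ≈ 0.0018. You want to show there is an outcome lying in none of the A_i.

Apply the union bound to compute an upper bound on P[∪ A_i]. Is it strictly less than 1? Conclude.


Union bound: P[∪_{i=1}^{34} A_i] ≤ Σ_i P[A_i] ≤ 34·p = 34·(1/544) = 1/16.
Numerically: 1/16 ≈ 0.0625.
Is 1/16 < 1? YES.
Since P[∪ A_i] ≤ 1/16 < 1, the complement has P[∩ A_i^c] ≥ 1 − 1/16 = 15/16 > 0, so some outcome avoids every A_i.

34·p = 1/16 ≈ 0.0625; existence CERTIFIED by the union bound.


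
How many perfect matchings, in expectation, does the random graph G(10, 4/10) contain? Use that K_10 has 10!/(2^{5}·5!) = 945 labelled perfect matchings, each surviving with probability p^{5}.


K_10 has 10!/(2^{5}·5!) = 945 labelled perfect matchings.
For each such perfect matching H, let X_H = 1 if all 5 edges of H are present in G. Then P[X_H = 1] = p^{5} = (2/5)^{5} = 32/3125.
Summing the indicators: E[X] = Σ_H E[X_H] = 945 · p^{5} = 945 · 32/3125 = 6048/625.
Numerically: E[X] ≈ 9.6768.

E[X] = 945 · (2/5)^{5} = 6048/625 ≈ 9.6768.


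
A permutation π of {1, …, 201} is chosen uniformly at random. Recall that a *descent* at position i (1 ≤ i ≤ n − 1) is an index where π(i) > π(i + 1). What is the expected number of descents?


Write X = Σ X_I over i = 1, …, 200, with X_I the indicator of one descent.
There are 200 indicators.
For each fixed i, the pair (π(i), π(i+1)) is a uniformly random ordered pair of distinct values from {1, …, 201}; by symmetry P[π(i) > π(i+1)] = 1/2.
By linearity: E[X] = 200 · (1/2) = (201 − 1) · (1/2) = 100 ≈ 100.000.

E[X] = 100 = 100.000.


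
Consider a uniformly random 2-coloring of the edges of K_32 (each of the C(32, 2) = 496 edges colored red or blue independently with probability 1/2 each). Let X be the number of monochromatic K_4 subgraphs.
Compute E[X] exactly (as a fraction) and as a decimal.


Let X = Σ_S X_S over the C(32, 4) = 35960 subsets S of size 4, where X_S = 1 if the K_4 on S is monochromatic.
For a fixed S, the K_4 on S has C(4, 2) = 6 edges. P[all 6 edges red] = (1/2)^6, and likewise for blue, so P[monochromatic] = 2·(1/2)^6 = 2^{1 − 6} = 1/32.
Summing: E[X] = C(32, 4) · 2^{1 − 6} = 35960 · 1/32 = 4495/4.
Numerically: E[X] ≈ 1123.750.

E[X] = C(32,4)·2^(1−C(4,2)) = 4495/4 ≈ 1123.750.


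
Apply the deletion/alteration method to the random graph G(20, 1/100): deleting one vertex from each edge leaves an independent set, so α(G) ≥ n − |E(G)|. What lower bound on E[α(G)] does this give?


E[|E(G)|] = C(20, 2)·p = 190 · (1/100) = 19/10.
E[α(G)] ≥ n − E[|E(G)|] = 20 − 19/10 = 181/10.
Numerically: ≈ 18.100.
(This is only a lower bound; the true E[α(G)] may be larger.)

E[α(G)] ≥ 181/10 ≈ 18.100.


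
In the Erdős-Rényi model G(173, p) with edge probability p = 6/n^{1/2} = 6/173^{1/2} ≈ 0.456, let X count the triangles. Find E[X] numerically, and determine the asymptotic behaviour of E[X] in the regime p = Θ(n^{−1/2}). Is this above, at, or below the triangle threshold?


Number of potential triangles: C(173, 3) = 848046.
Each occurs with probability p³ ≈ (0.456)³ ≈ 9.49259e-02.
By linearity: E[X] = C(173, 3)·p³ ≈ 848046 · 9.49259e-02 ≈ 80501.506.
Since α = 1/2 < 1, p = c/n^{1/2} ≫ 1/n is above the triangle threshold p ~ 1/n. Asymptotically E[X] ~ (c³/6)·n^{3(1−α)} = (6³/6)·n^{1.5} → ∞; triangles are abundant w.h.p.

E[X] ≈ 80501.506; in regime p = Θ(1/n^{1/2}) E[X] diverges (above the triangle threshold p ~ 1/n).


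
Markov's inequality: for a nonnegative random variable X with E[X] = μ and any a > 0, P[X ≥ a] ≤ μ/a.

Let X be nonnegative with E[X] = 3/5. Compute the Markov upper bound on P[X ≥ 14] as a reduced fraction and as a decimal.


μ = E[X] = 3/5, a = 14.
Markov: P[X ≥ 14] ≤ μ/a = (3/5)/14 = 3/70.
Numerically: ≈ 0.04286.
(Since a = 14 > μ = 0.60000, the bound 3/70 is < 1 and informative.)

P[X ≥ 14] ≤ 3/70 ≈ 0.04286.


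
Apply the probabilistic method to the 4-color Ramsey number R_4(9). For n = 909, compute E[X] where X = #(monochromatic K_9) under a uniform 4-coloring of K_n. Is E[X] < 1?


E[X] = C(909, 9) · 4^{1 − 36} = 1122169012923711463931 · 4^{−35} = 1122169012923711463931/1180591620717411303424.
As a reduced fraction: E[X] = 1122169012923711463931/1180591620717411303424 ≈ 0.95051.
Is E[X] < 1? YES.
Since E[X] < 1, there exists a 4-coloring of K_{909} with no monochromatic K_9; hence R_4(9) > 909.

E[X] = 1122169012923711463931/1180591620717411303424 ≈ 0.95051; E[X] < 1, so R_4(9) > 909.


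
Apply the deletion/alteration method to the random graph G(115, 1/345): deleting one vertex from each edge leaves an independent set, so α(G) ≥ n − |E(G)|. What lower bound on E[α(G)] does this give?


E[|E(G)|] = C(115, 2)·p = 6555 · (1/345) = 19.
E[α(G)] ≥ n − E[|E(G)|] = 115 − 19 = 96.
Numerically: ≈ 96.00000.
(This is only a lower bound; the true E[α(G)] may be larger.)

E[α(G)] ≥ 96 ≈ 96.00000.


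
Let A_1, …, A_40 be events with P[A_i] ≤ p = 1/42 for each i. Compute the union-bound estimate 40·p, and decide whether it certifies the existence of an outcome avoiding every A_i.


Union bound: P[∪_{i=1}^{40} A_i] ≤ Σ_i P[A_i] ≤ 40·p = 40·(1/42) = 20/21.
Numerically: 20/21 ≈ 0.952.
Is 20/21 < 1? YES.
Since P[∪ A_i] ≤ 20/21 < 1, the complement has P[∩ A_i^c] ≥ 1 − 20/21 = 1/21 > 0, so some outcome avoids every A_i.

40·p = 20/21 ≈ 0.952; existence CERTIFIED by the union bound.


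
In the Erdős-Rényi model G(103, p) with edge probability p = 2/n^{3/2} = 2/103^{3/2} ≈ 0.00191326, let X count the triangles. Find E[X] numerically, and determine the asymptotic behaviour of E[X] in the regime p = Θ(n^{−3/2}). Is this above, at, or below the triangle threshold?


Number of potential triangles: C(103, 3) = 176851.
Each occurs with probability p³ ≈ (0.00191326)³ ≈ 7.00361841e-09.
By linearity: E[X] = C(103, 3)·p³ ≈ 176851 · 7.00361841e-09 ≈ 0.001239.
Since α = 3/2 > 1, p = c/n^{3/2} = o(1/n) is below the triangle threshold p ~ 1/n. Asymptotically E[X] ~ (c³/6)·n^{3(1−α)} = (2³/6)·n^{-1.5} → 0, so by Markov's inequality G has no triangles w.h.p.

E[X] ≈ 0.001239; in regime p = Θ(1/n^{3/2}) E[X] tends to 0 (below the triangle threshold p ~ 1/n).


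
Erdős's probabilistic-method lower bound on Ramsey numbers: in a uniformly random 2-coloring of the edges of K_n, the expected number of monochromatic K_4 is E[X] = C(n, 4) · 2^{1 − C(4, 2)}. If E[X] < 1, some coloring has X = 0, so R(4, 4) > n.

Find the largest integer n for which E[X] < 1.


We need C(n, 4) · 2^{1 − 6} < 1, i.e. C(n, 4) < 2^{6 − 1} = 32.
Check values of n near the boundary:
  n = 5: C(5, 4) = 5; 5 < 32? YES
  n = 6: C(6, 4) = 15; 15 < 32? YES
  n = 7: C(7, 4) = 35; 35 < 32? NO
  n = 8: C(8, 4) = 70; 70 < 32? NO
  n = 9: C(9, 4) = 126; 126 < 32? NO
The largest n with C(n, 4) < 32 is n = 6 (where E[X] = 15/32 ≈ 0.469). Hence R(4, 4) > 6, i.e. R(4, 4) ≥ 7.

Largest n = 6; hence R(4, 4) > 6.


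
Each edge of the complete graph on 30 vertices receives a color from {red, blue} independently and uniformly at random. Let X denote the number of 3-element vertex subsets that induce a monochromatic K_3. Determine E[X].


Let X = Σ_S X_S over the C(30, 3) = 4060 subsets S of size 3, where X_S = 1 if the K_3 on S is monochromatic.
For a fixed S, the K_3 on S has C(3, 2) = 3 edges. P[all 3 edges red] = (1/2)^3, and likewise for blue, so P[monochromatic] = 2·(1/2)^3 = 2^{1 − 3} = 1/4.
By linearity: E[X] = C(30, 3) · 2^{1 − 3} = 4060 · 1/4 = 1015.
Numerically: E[X] ≈ 1015.0000.

E[X] = C(30,3)·2^(1−C(3,2)) = 1015 ≈ 1015.0000.


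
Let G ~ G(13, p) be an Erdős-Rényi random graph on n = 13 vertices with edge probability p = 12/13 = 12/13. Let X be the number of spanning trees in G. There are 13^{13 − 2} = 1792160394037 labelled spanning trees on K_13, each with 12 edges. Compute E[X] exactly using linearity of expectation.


K_13 has 13^{13 − 2} = 1792160394037 labelled spanning trees.
For each such spanning tree H, let X_H = 1 if all 12 edges of H are present in G. Then P[X_H = 1] = p^{12} = (12/13)^{12} = 8916100448256/23298085122481.
Summing the indicators: E[X] = Σ_H E[X_H] = 1792160394037 · p^{12} = 1792160394037 · 8916100448256/23298085122481 = 8916100448256/13.
Numerically: E[X] ≈ 6.859e+11.

E[X] = 1792160394037 · (12/13)^{12} = 8916100448256/13 ≈ 6.859e+11.
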